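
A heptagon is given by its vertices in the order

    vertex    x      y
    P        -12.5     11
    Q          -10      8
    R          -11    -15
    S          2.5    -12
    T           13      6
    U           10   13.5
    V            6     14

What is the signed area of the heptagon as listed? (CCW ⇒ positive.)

Apply the shoelace formula: 2A = Σ (x_i·y_{i+1} − x_{i+1}·y_i), indices taken mod 7.
Σ = (10) + (238) + (169.5) + (171) + (115.5) + (59) + (241) = 1004
Signed area = Σ/2 = 502 (positive ⇒ counter-clockwise traversal).

502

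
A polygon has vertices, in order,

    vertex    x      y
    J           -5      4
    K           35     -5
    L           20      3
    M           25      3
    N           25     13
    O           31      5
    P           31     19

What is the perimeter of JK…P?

|JK| = √((40)² + (-9)²) = √1681 = 41
|KL| = √((-15)² + (8)²) = √289 = 17
|LM| = √((5)² + (0)²) = √25 = 5
|MN| = √((0)² + (10)²) = √100 = 10
|NO| = √((6)² + (-8)²) = √100 = 10
|OP| = √((0)² + (14)²) = √196 = 14
|PJ| = √((-36)² + (-15)²) = √1521 = 39
Perimeter = 41 + 17 + 5 + 10 + 10 + 14 + 39 = 136.

136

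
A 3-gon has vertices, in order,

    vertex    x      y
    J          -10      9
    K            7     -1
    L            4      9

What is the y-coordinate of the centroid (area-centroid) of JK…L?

17/3

Apply the shoelace formula. First the cross-terms c_i = x_i·y_{i+1} − x_{i+1}·y_i:
  -53, 67, 126  ⇒  2A = 140, A = 70.
Then Σ (y_i + y_{i+1})·c_i = 2380, so ȳ = 2380 / (6·70) = 17/3.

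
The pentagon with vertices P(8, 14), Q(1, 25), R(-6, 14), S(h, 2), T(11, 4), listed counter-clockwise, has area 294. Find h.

Write out the shoelace sum; only the two edges meeting at S involve h:
2·Area = [((-6)·2 − h·14) + (h·4 − 11·2)] + 472
       = -10·h + 438 = 588
⇒ h = -15.

-15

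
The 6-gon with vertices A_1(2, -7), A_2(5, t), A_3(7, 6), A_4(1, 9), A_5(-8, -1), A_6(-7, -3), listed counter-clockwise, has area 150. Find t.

-7

The doubled signed area Σ (x_i y_{i+1} − x_{i+1} y_i) is linear in t.
With t=0 it equals 265; the coefficient of t is -5 (from the two edges through A_2).
So -5·t + 265 = 2·150 = 300 ⇒ t = -7.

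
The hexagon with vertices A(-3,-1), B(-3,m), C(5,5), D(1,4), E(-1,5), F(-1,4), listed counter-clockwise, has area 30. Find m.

The doubled signed area Σ (x_i y_{i+1} − x_{i+1} y_i) is linear in m.
With m=0 it equals 20; the coefficient of m is -8 (from the two edges through B).
So -8·m + 20 = 2·30 = 60 ⇒ m = -5.

-5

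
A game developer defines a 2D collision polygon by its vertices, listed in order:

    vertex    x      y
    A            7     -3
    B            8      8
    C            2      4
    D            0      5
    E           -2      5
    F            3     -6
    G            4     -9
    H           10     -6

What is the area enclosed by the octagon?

Apply the surveyor's formula: 2A = Σ (x_i·y_{i+1} − x_{i+1}·y_i), indices taken mod 8.
Cross-terms: 80, 16, 10, 10, -3, -3, 66, 12  ⇒  Σ = 188
Area = |Σ|/2 = 94.

94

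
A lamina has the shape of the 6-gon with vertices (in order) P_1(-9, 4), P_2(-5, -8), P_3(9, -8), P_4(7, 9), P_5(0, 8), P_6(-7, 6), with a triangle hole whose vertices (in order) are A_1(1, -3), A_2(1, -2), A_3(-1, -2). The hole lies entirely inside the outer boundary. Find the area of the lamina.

238.5

Outer boundary:
Σ = (92) + (112) + (137) + (56) + (56) + (26) = 479
Area = |Σ|/2 = 239.5.
Hole:
Apply the shoelace formula: 2A = Σ (x_i·y_{i+1} − x_{i+1}·y_i), indices taken mod 3.
Σ = (1) + (-4) + (5) = 2
Area = |Σ|/2 = 1.
Net area = 239.5 − 1 = 238.5.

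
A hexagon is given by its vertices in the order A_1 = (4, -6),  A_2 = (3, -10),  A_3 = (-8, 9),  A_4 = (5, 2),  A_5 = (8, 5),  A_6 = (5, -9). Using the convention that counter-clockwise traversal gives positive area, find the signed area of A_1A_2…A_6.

Cross-terms: -22, -53, -61, 9, -97, 6  ⇒  Σ = -218
Signed area = Σ/2 = -109 (negative ⇒ clockwise traversal).

-109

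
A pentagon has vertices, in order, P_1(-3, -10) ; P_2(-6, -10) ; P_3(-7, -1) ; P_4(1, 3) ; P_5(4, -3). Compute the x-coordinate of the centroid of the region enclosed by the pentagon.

Apply Gauss's area formula. First the cross-terms c_i = x_i·y_{i+1} − x_{i+1}·y_i:
  -30, -64, -20, -15, -49  ⇒  2A = -178, A = -89.
Then Σ (x_i + x_{i+1})·c_i = 1098, so x̄ = 1098 / (6·(-89)) = -183/89.

-183/89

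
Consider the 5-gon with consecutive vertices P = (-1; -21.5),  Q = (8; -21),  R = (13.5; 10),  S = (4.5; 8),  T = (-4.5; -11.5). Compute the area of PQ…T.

344.5

Apply the shoelace formula: 2A = Σ (x_i·y_{i+1} − x_{i+1}·y_i), indices taken mod 5.
Cross-terms: 193, 363.5, 63, -15.75, 85.25  ⇒  Σ = 689
Area = |Σ|/2 = 344.5.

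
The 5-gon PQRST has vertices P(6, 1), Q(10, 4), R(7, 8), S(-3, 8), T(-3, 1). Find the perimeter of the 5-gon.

|PQ| = √((4)² + (3)²) = √25 = 5
|QR| = √((-3)² + (4)²) = √25 = 5
|RS| = √((-10)² + (0)²) = √100 = 10
|ST| = √((0)² + (-7)²) = √49 = 7
|TP| = √((9)² + (0)²) = √81 = 9
Perimeter = 5 + 5 + 10 + 7 + 9 = 36.

36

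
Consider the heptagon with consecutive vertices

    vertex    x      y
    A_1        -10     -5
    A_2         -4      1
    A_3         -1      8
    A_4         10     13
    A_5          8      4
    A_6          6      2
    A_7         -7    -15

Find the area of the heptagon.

Σ = (-30) + (-31) + (-93) + (-64) + (-8) + (-76) + (-115) = -417
Area = |Σ|/2 = 208.5.

208.5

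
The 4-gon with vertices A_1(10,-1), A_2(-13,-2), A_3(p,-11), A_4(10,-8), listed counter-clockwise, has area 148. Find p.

Write out the shoelace sum; only the two edges meeting at A_3 involve p:
2·Area = [((-13)·(-11) − p·(-2)) + (p·(-8) − 10·(-11))] + 37
       = -6·p + 290 = 296
⇒ p = -1.

-1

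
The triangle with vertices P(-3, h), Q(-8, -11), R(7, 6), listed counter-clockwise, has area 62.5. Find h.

Write out the shoelace sum; only the two edges meeting at P involve h:
2·Area = [(7·h − (-3)·6) + ((-3)·(-11) − (-8)·h)] + 29
       = 15·h + 80 = 125
⇒ h = 3.

3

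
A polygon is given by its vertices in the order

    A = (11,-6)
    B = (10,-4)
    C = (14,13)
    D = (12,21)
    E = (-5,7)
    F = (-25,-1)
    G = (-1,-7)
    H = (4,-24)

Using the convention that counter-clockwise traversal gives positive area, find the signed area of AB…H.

587.5

Apply the surveyor's formula: 2A = Σ (x_i·y_{i+1} − x_{i+1}·y_i), indices taken mod 8.
Cross-terms: 16, 186, 138, 189, 180, 174, 52, 240  ⇒  Σ = 1175
Signed area = Σ/2 = 587.5 (positive ⇒ counter-clockwise traversal).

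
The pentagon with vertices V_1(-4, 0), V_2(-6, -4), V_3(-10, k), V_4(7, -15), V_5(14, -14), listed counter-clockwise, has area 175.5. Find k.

-13

The doubled signed area Σ (x_i y_{i+1} − x_{i+1} y_i) is linear in k.
With k=0 it equals 182; the coefficient of k is -13 (from the two edges through V_3).
So -13·k + 182 = 2·175.5 = 351 ⇒ k = -13.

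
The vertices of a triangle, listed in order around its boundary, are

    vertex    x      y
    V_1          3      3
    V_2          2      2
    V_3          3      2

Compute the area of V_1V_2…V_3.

Apply the shoelace (surveyor's) formula: 2A = Σ (x_i·y_{i+1} − x_{i+1}·y_i), indices taken mod 3.
Σ = (0) + (-2) + (3) = 1
Area = |Σ|/2 = 0.5.

0.5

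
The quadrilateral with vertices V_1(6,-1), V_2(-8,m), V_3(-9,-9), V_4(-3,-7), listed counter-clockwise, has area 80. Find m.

The doubled signed area Σ (x_i y_{i+1} − x_{i+1} y_i) is linear in m.
With m=0 it equals 145; the coefficient of m is 15 (from the two edges through V_2).
So 15·m + 145 = 2·80 = 160 ⇒ m = 1.

1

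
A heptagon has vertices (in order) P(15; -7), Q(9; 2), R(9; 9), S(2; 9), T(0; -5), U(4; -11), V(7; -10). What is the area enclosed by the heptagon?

183.5

Apply the shoelace formula: 2A = Σ (x_i·y_{i+1} − x_{i+1}·y_i), indices taken mod 7.
P→Q: (15)(2) − (9)(-7) = 93
Q→R: (9)(9) − (9)(2) = 63
R→S: (9)(9) − (2)(9) = 63
S→T: (2)(-5) − (0)(9) = -10
T→U: (0)(-11) − (4)(-5) = 20
U→V: (4)(-10) − (7)(-11) = 37
V→P: (7)(-7) − (15)(-10) = 101
Σ = 367
Area = |Σ|/2 = 183.5.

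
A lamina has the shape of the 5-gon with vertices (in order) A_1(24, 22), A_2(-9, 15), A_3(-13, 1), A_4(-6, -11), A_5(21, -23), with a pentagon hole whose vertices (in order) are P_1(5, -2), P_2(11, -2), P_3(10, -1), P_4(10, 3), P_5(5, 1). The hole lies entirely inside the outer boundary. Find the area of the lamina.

Outer boundary:
Apply Gauss's area formula: 2A = Σ (x_i·y_{i+1} − x_{i+1}·y_i), indices taken mod 5.
Σ = (558) + (186) + (149) + (369) + (1014) = 2276
Area = |Σ|/2 = 1138.
Hole:
Apply the shoelace (surveyor's) formula: 2A = Σ (x_i·y_{i+1} − x_{i+1}·y_i), indices taken mod 5.
Cross-terms: 12, 9, 40, -5, -15  ⇒  Σ = 41
Area = |Σ|/2 = 20.5.
Net area = 1138 − 20.5 = 1117.5.

1117.5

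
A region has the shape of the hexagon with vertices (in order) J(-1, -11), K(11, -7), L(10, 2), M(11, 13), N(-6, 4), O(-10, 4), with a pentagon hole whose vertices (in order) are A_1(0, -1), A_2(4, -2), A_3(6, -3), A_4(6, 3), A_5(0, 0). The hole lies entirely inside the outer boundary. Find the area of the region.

270

Outer boundary:
Apply Gauss's area formula: 2A = Σ (x_i·y_{i+1} − x_{i+1}·y_i), indices taken mod 6.
Σ = (128) + (92) + (108) + (122) + (16) + (114) = 580
Area = |Σ|/2 = 290.
Hole:
Apply the surveyor's formula: 2A = Σ (x_i·y_{i+1} − x_{i+1}·y_i), indices taken mod 5.
Cross-terms: 4, 0, 36, 0, 0  ⇒  Σ = 40
Area = |Σ|/2 = 20.
Net area = 290 − 20 = 270.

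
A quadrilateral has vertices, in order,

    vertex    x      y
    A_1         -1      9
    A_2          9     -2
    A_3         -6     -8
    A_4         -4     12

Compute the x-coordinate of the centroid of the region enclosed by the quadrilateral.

-92/291

Apply the shoelace formula. First the cross-terms c_i = x_i·y_{i+1} − x_{i+1}·y_i:
  -79, -84, -104, -24  ⇒  2A = -291, A = -145.5.
Then Σ (x_i + x_{i+1})·c_i = 276, so x̄ = 276 / (6·(-145.5)) = -92/291.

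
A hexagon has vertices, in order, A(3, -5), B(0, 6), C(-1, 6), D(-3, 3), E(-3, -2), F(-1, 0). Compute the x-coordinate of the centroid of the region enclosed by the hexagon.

Apply the shoelace (surveyor's) formula. First the cross-terms c_i = x_i·y_{i+1} − x_{i+1}·y_i:
  18, 6, 15, 15, -2, 5  ⇒  2A = 57, A = 28.5.
Then Σ (x_i + x_{i+1})·c_i = -84, so x̄ = -84 / (6·28.5) = -28/57.

-28/57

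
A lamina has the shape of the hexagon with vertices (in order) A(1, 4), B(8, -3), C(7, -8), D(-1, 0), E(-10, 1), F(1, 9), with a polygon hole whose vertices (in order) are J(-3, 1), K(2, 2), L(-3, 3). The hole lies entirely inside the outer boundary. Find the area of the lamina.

86.5

Outer boundary:
A→B: (1)(-3) − (8)(4) = -35
B→C: (8)(-8) − (7)(-3) = -43
C→D: (7)(0) − (-1)(-8) = -8
D→E: (-1)(1) − (-10)(0) = -1
E→F: (-10)(9) − (1)(1) = -91
F→A: (1)(4) − (1)(9) = -5
Σ = -183
Area = |Σ|/2 = 91.5.
Hole:
Apply the shoelace formula: 2A = Σ (x_i·y_{i+1} − x_{i+1}·y_i), indices taken mod 3.
Σ = (-8) + (12) + (6) = 10
Area = |Σ|/2 = 5.
Net area = 91.5 − 5 = 86.5.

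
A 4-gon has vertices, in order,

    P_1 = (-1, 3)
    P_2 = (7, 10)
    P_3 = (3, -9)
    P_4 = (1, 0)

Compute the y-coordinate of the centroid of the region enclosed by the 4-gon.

71/42

Apply the shoelace (surveyor's) formula. First the cross-terms c_i = x_i·y_{i+1} − x_{i+1}·y_i:
  -31, -93, 9, 3  ⇒  2A = -112, A = -56.
Then Σ (y_i + y_{i+1})·c_i = -568, so ȳ = -568 / (6·(-56)) = 71/42.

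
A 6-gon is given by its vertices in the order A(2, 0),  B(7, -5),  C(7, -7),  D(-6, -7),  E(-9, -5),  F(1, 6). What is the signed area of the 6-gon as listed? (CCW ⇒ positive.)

A→B: (2)(-5) − (7)(0) = -10
B→C: (7)(-7) − (7)(-5) = -14
C→D: (7)(-7) − (-6)(-7) = -91
D→E: (-6)(-5) − (-9)(-7) = -33
E→F: (-9)(6) − (1)(-5) = -49
F→A: (1)(0) − (2)(6) = -12
Σ = -209
Signed area = Σ/2 = -104.5 (negative ⇒ clockwise traversal).

-104.5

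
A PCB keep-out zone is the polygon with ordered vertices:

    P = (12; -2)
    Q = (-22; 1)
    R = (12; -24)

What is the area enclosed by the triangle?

374

Apply Gauss's area formula: 2A = Σ (x_i·y_{i+1} − x_{i+1}·y_i), indices taken mod 3.
Σ = (-32) + (516) + (264) = 748
Area = |Σ|/2 = 374.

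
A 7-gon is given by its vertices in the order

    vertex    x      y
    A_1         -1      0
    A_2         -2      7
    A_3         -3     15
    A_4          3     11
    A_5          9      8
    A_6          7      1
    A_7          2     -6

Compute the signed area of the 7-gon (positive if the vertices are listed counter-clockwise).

Σ = (-7) + (-9) + (-78) + (-75) + (-47) + (-44) + (-6) = -266
Signed area = Σ/2 = -133 (negative ⇒ clockwise traversal).

-133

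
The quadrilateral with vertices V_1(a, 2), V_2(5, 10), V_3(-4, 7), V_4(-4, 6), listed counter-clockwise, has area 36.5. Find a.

Write out the shoelace sum; only the two edges meeting at V_1 involve a:
2·Area = [((-4)·2 − a·6) + (a·10 − 5·2)] + 79
       = 4·a + 61 = 73
⇒ a = 3.

3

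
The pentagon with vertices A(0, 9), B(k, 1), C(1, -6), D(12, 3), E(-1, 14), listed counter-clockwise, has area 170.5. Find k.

Write out the shoelace sum; only the two edges meeting at B involve k:
2·Area = [(0·1 − k·9) + (k·(-6) − 1·1)] + 237
       = -15·k + 236 = 341
⇒ k = -7.

-7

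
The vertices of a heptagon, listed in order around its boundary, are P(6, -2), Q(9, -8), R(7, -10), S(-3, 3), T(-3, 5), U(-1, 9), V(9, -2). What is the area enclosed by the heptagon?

Apply the shoelace (surveyor's) formula: 2A = Σ (x_i·y_{i+1} − x_{i+1}·y_i), indices taken mod 7.
Cross-terms: -30, -34, -9, -6, -22, -79, -6  ⇒  Σ = -186
Area = |Σ|/2 = 93.

93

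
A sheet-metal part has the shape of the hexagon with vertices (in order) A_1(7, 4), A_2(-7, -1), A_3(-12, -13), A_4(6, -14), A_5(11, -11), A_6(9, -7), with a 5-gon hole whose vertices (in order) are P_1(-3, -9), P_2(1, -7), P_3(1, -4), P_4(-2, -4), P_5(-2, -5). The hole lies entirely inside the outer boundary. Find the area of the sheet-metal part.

Outer boundary:
Apply the shoelace formula: 2A = Σ (x_i·y_{i+1} − x_{i+1}·y_i), indices taken mod 6.
Σ = (21) + (79) + (246) + (88) + (22) + (85) = 541
Area = |Σ|/2 = 270.5.
Hole:
P_1→P_2: (-3)(-7) − (1)(-9) = 30
P_2→P_3: (1)(-4) − (1)(-7) = 3
P_3→P_4: (1)(-4) − (-2)(-4) = -12
P_4→P_5: (-2)(-5) − (-2)(-4) = 2
P_5→P_1: (-2)(-9) − (-3)(-5) = 3
Σ = 26
Area = |Σ|/2 = 13.
Net area = 270.5 − 13 = 257.5.

257.5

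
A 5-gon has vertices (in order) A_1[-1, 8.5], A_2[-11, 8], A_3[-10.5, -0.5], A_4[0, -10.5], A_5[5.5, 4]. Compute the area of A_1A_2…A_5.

Σ = (85.5) + (89.5) + (110.25) + (57.75) + (50.75) = 393.75
Area = |Σ|/2 = 196.875.

196.875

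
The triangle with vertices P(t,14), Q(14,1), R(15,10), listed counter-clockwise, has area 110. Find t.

-9

Write out the shoelace sum; only the two edges meeting at P involve t:
2·Area = [(15·14 − t·10) + (t·1 − 14·14)] + 125
       = -9·t + 139 = 220
⇒ t = -9.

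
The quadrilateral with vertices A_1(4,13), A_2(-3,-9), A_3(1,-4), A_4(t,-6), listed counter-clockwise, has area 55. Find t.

The doubled signed area Σ (x_i y_{i+1} − x_{i+1} y_i) is linear in t.
With t=0 it equals 42; the coefficient of t is 17 (from the two edges through A_4).
So 17·t + 42 = 2·55 = 110 ⇒ t = 4.

4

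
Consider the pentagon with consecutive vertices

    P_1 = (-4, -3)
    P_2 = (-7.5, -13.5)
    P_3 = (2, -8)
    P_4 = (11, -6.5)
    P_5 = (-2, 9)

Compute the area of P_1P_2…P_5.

160.75

Apply the surveyor's formula: 2A = Σ (x_i·y_{i+1} − x_{i+1}·y_i), indices taken mod 5.
Σ = (31.5) + (87) + (75) + (86) + (42) = 321.5
Area = |Σ|/2 = 160.75.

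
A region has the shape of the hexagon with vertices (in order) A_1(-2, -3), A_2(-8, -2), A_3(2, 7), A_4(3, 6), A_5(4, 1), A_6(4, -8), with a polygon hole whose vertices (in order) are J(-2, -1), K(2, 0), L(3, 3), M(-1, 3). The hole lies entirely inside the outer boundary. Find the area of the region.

Outer boundary:
Apply the surveyor's formula: 2A = Σ (x_i·y_{i+1} − x_{i+1}·y_i), indices taken mod 6.
Σ = (-20) + (-52) + (-9) + (-21) + (-36) + (-28) = -166
Area = |Σ|/2 = 83.
Hole:
Apply the shoelace formula: 2A = Σ (x_i·y_{i+1} − x_{i+1}·y_i), indices taken mod 4.
Σ = (2) + (6) + (12) + (7) = 27
Area = |Σ|/2 = 13.5.
Net area = 83 − 13.5 = 69.5.

69.5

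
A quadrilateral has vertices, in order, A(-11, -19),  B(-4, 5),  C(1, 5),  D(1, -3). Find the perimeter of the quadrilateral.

|AB| = √((7)² + (24)²) = √625 = 25
|BC| = √((5)² + (0)²) = √25 = 5
|CD| = √((0)² + (-8)²) = √64 = 8
|DA| = √((-12)² + (-16)²) = √400 = 20
Perimeter = 25 + 5 + 8 + 20 = 58.

58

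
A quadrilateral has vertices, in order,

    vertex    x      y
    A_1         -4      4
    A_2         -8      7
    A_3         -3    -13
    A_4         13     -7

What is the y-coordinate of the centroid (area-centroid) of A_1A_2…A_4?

Apply the shoelace (surveyor's) formula. First the cross-terms c_i = x_i·y_{i+1} − x_{i+1}·y_i:
  4, 125, 190, 24  ⇒  2A = 343, A = 171.5.
Then Σ (y_i + y_{i+1})·c_i = -4578, so ȳ = -4578 / (6·171.5) = -218/49.

-218/49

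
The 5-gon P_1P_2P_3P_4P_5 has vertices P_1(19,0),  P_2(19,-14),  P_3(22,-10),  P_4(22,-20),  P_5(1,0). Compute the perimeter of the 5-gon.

|P_1P_2| = √((0)² + (-14)²) = √196 = 14
|P_2P_3| = √((3)² + (4)²) = √25 = 5
|P_3P_4| = √((0)² + (-10)²) = √100 = 10
|P_4P_5| = √((-21)² + (20)²) = √841 = 29
|P_5P_1| = √((18)² + (0)²) = √324 = 18
Perimeter = 14 + 5 + 10 + 29 + 18 = 76.

76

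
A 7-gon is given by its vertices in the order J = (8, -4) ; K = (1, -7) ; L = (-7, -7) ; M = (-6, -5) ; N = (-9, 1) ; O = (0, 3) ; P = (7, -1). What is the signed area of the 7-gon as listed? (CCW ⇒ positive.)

-117

J→K: (8)(-7) − (1)(-4) = -52
K→L: (1)(-7) − (-7)(-7) = -56
L→M: (-7)(-5) − (-6)(-7) = -7
M→N: (-6)(1) − (-9)(-5) = -51
N→O: (-9)(3) − (0)(1) = -27
O→P: (0)(-1) − (7)(3) = -21
P→J: (7)(-4) − (8)(-1) = -20
Σ = -234
Signed area = Σ/2 = -117 (negative ⇒ clockwise traversal).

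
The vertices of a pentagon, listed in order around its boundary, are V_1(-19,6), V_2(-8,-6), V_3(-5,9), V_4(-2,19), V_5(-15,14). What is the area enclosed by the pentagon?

Apply Gauss's area formula: 2A = Σ (x_i·y_{i+1} − x_{i+1}·y_i), indices taken mod 5.
V_1→V_2: (-19)(-6) − (-8)(6) = 162
V_2→V_3: (-8)(9) − (-5)(-6) = -102
V_3→V_4: (-5)(19) − (-2)(9) = -77
V_4→V_5: (-2)(14) − (-15)(19) = 257
V_5→V_1: (-15)(6) − (-19)(14) = 176
Σ = 416
Area = |Σ|/2 = 208.

208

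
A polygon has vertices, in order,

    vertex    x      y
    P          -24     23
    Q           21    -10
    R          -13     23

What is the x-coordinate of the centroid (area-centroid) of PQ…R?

Apply Gauss's area formula. First the cross-terms c_i = x_i·y_{i+1} − x_{i+1}·y_i:
  -243, 353, 253  ⇒  2A = 363, A = 181.5.
Then Σ (x_i + x_{i+1})·c_i = -5808, so x̄ = -5808 / (6·181.5) = -16/3.

-16/3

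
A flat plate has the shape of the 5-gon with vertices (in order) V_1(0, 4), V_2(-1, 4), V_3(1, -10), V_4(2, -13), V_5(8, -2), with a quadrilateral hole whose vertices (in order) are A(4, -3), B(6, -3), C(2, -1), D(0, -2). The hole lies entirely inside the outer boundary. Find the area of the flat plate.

Outer boundary:
Cross-terms: 4, 6, 7, 100, 32  ⇒  Σ = 149
Area = |Σ|/2 = 74.5.
Hole:
Cross-terms: 6, 0, -4, 8  ⇒  Σ = 10
Area = |Σ|/2 = 5.
Net area = 74.5 − 5 = 69.5.

69.5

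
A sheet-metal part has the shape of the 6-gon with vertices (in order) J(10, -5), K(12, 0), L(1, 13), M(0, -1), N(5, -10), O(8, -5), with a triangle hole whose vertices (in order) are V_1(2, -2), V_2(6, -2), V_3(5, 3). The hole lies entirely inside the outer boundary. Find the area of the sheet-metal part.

Outer boundary:
Apply Gauss's area formula: 2A = Σ (x_i·y_{i+1} − x_{i+1}·y_i), indices taken mod 6.
Cross-terms: 60, 156, -1, 5, 55, 10  ⇒  Σ = 285
Area = |Σ|/2 = 142.5.
Hole:
Apply Gauss's area formula: 2A = Σ (x_i·y_{i+1} − x_{i+1}·y_i), indices taken mod 3.
Cross-terms: 8, 28, -16  ⇒  Σ = 20
Area = |Σ|/2 = 10.
Net area = 142.5 − 10 = 132.5.

132.5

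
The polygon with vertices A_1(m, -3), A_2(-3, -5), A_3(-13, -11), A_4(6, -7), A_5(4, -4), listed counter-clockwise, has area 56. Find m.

The doubled signed area Σ (x_i y_{i+1} − x_{i+1} y_i) is linear in m.
With m=0 it equals 108; the coefficient of m is -1 (from the two edges through A_1).
So -1·m + 108 = 2·56 = 112 ⇒ m = -4.

-4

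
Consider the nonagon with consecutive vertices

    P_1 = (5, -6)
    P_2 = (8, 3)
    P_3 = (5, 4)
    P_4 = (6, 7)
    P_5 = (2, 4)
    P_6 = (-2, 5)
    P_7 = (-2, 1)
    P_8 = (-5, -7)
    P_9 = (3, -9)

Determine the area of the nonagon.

119.5

Apply the shoelace formula: 2A = Σ (x_i·y_{i+1} − x_{i+1}·y_i), indices taken mod 9.
P_1→P_2: (5)(3) − (8)(-6) = 63
P_2→P_3: (8)(4) − (5)(3) = 17
P_3→P_4: (5)(7) − (6)(4) = 11
P_4→P_5: (6)(4) − (2)(7) = 10
P_5→P_6: (2)(5) − (-2)(4) = 18
P_6→P_7: (-2)(1) − (-2)(5) = 8
P_7→P_8: (-2)(-7) − (-5)(1) = 19
P_8→P_9: (-5)(-9) − (3)(-7) = 66
P_9→P_1: (3)(-6) − (5)(-9) = 27
Σ = 239
Area = |Σ|/2 = 119.5.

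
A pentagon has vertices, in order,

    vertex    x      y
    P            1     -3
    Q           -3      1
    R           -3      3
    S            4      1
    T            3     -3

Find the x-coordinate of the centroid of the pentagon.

Apply Gauss's area formula. First the cross-terms c_i = x_i·y_{i+1} − x_{i+1}·y_i:
  -8, -6, -15, -15, -6  ⇒  2A = -50, A = -25.
Then Σ (x_i + x_{i+1})·c_i = -92, so x̄ = -92 / (6·(-25)) = 46/75.

46/75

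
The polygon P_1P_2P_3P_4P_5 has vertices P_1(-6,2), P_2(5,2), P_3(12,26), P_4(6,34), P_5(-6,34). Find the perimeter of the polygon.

|P_1P_2| = √((11)² + (0)²) = √121 = 11
|P_2P_3| = √((7)² + (24)²) = √625 = 25
|P_3P_4| = √((-6)² + (8)²) = √100 = 10
|P_4P_5| = √((-12)² + (0)²) = √144 = 12
|P_5P_1| = √((0)² + (-32)²) = √1024 = 32
Perimeter = 11 + 25 + 10 + 12 + 32 = 90.

90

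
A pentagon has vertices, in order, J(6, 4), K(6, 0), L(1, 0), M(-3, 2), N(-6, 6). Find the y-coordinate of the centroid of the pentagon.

Apply Gauss's area formula. First the cross-terms c_i = x_i·y_{i+1} − x_{i+1}·y_i:
  -24, 0, 2, -6, -60  ⇒  2A = -88, A = -44.
Then Σ (y_i + y_{i+1})·c_i = -740, so ȳ = -740 / (6·(-44)) = 185/66.

185/66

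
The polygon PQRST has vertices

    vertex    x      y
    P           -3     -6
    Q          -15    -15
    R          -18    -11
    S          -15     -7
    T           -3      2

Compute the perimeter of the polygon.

|PQ| = √((-12)² + (-9)²) = √225 = 15
|QR| = √((-3)² + (4)²) = √25 = 5
|RS| = √((3)² + (4)²) = √25 = 5
|ST| = √((12)² + (9)²) = √225 = 15
|TP| = √((0)² + (-8)²) = √64 = 8
Perimeter = 15 + 5 + 5 + 15 + 8 = 48.

48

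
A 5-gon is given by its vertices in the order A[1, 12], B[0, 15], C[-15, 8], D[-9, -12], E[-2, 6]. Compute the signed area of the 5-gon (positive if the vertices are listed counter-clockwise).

192

Apply the surveyor's formula: 2A = Σ (x_i·y_{i+1} − x_{i+1}·y_i), indices taken mod 5.
A→B: (1)(15) − (0)(12) = 15
B→C: (0)(8) − (-15)(15) = 225
C→D: (-15)(-12) − (-9)(8) = 252
D→E: (-9)(6) − (-2)(-12) = -78
E→A: (-2)(12) − (1)(6) = -30
Σ = 384
Signed area = Σ/2 = 192 (positive ⇒ counter-clockwise traversal).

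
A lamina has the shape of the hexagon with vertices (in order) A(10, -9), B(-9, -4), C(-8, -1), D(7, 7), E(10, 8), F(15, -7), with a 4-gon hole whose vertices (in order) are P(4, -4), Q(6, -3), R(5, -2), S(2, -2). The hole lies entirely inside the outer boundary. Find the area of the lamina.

Outer boundary:
Cross-terms: -121, -23, -49, -14, -190, -65  ⇒  Σ = -462
Area = |Σ|/2 = 231.
Hole:
Apply Gauss's area formula: 2A = Σ (x_i·y_{i+1} − x_{i+1}·y_i), indices taken mod 4.
P→Q: (4)(-3) − (6)(-4) = 12
Q→R: (6)(-2) − (5)(-3) = 3
R→S: (5)(-2) − (2)(-2) = -6
S→P: (2)(-4) − (4)(-2) = 0
Σ = 9
Area = |Σ|/2 = 4.5.
Net area = 231 − 4.5 = 226.5.

226.5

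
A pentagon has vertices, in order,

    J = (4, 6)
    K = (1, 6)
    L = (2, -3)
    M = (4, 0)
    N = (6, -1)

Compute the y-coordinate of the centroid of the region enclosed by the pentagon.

Apply the shoelace (surveyor's) formula. First the cross-terms c_i = x_i·y_{i+1} − x_{i+1}·y_i:
  18, -15, 12, -4, 40  ⇒  2A = 51, A = 25.5.
Then Σ (y_i + y_{i+1})·c_i = 339, so ȳ = 339 / (6·25.5) = 113/51.

113/51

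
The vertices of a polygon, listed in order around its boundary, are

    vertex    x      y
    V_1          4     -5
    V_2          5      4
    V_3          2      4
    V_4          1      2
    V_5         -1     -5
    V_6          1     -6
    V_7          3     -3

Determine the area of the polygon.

36.5

V_1→V_2: (4)(4) − (5)(-5) = 41
V_2→V_3: (5)(4) − (2)(4) = 12
V_3→V_4: (2)(2) − (1)(4) = 0
V_4→V_5: (1)(-5) − (-1)(2) = -3
V_5→V_6: (-1)(-6) − (1)(-5) = 11
V_6→V_7: (1)(-3) − (3)(-6) = 15
V_7→V_1: (3)(-5) − (4)(-3) = -3
Σ = 73
Area = |Σ|/2 = 36.5.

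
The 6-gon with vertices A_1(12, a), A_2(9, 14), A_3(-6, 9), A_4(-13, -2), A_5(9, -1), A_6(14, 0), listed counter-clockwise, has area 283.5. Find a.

12

The doubled signed area Σ (x_i y_{i+1} − x_{i+1} y_i) is linear in a.
With a=0 it equals 507; the coefficient of a is 5 (from the two edges through A_1).
So 5·a + 507 = 2·283.5 = 567 ⇒ a = 12.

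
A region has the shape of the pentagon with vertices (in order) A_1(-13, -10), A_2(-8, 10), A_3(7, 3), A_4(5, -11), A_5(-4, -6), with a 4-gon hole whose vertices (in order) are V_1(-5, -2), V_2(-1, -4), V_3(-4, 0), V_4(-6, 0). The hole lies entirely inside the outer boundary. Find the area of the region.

247

Outer boundary:
Apply the shoelace formula: 2A = Σ (x_i·y_{i+1} − x_{i+1}·y_i), indices taken mod 5.
Cross-terms: -210, -94, -92, -74, -38  ⇒  Σ = -508
Area = |Σ|/2 = 254.
Hole:
Σ = (18) + (-16) + (0) + (12) = 14
Area = |Σ|/2 = 7.
Net area = 254 − 7 = 247.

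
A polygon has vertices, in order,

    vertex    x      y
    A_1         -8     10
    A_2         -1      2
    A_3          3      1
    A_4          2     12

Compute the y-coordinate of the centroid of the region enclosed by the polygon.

Apply the shoelace formula. First the cross-terms c_i = x_i·y_{i+1} − x_{i+1}·y_i:
  -6, -7, 34, 116  ⇒  2A = 137, A = 68.5.
Then Σ (y_i + y_{i+1})·c_i = 2901, so ȳ = 2901 / (6·68.5) = 967/137.

967/137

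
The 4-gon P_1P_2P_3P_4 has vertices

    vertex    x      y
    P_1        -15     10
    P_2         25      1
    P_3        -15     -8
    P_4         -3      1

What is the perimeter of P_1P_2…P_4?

112

|P_1P_2| = √((40)² + (-9)²) = √1681 = 41
|P_2P_3| = √((-40)² + (-9)²) = √1681 = 41
|P_3P_4| = √((12)² + (9)²) = √225 = 15
|P_4P_1| = √((-12)² + (9)²) = √225 = 15
Perimeter = 41 + 41 + 15 + 15 = 112.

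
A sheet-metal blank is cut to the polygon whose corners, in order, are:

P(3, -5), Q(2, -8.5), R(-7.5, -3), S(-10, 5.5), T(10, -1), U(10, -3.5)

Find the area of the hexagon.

Σ = (-15.5) + (-69.75) + (-71.25) + (-45) + (-25) + (-39.5) = -266
Area = |Σ|/2 = 133.

133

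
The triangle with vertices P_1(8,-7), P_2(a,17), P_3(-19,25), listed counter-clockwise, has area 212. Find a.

1

Write out the shoelace sum; only the two edges meeting at P_2 involve a:
2·Area = [(8·17 − a·(-7)) + (a·25 − (-19)·17)] + -67
       = 32·a + 392 = 424
⇒ a = 1.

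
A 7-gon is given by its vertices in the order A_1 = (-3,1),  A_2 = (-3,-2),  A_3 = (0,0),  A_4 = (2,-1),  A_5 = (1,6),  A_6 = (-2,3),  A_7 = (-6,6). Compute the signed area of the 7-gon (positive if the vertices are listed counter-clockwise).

Apply the surveyor's formula: 2A = Σ (x_i·y_{i+1} − x_{i+1}·y_i), indices taken mod 7.
Cross-terms: 9, 0, 0, 13, 15, 6, 12  ⇒  Σ = 55
Signed area = Σ/2 = 27.5 (positive ⇒ counter-clockwise traversal).

27.5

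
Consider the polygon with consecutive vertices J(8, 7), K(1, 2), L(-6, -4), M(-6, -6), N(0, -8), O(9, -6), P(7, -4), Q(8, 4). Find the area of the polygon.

119.5

Apply the shoelace formula: 2A = Σ (x_i·y_{i+1} − x_{i+1}·y_i), indices taken mod 8.
Cross-terms: 9, 8, 12, 48, 72, 6, 60, 24  ⇒  Σ = 239
Area = |Σ|/2 = 119.5.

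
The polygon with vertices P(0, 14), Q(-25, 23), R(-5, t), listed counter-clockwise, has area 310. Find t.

-9

Write out the shoelace sum; only the two edges meeting at R involve t:
2·Area = [((-25)·t − (-5)·23) + ((-5)·14 − 0·t)] + 350
       = -25·t + 395 = 620
⇒ t = -9.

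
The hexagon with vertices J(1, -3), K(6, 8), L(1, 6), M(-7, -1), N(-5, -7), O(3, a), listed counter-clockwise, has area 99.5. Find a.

Write out the shoelace sum; only the two edges meeting at O involve a:
2·Area = [((-5)·a − 3·(-7)) + (3·(-3) − 1·a)] + 139
       = -6·a + 151 = 199
⇒ a = -8.

-8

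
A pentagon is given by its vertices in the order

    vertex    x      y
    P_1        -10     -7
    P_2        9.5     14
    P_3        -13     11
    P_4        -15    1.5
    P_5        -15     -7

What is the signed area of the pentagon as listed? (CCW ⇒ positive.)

260.5

P_1→P_2: (-10)(14) − (9.5)(-7) = -73.5
P_2→P_3: (9.5)(11) − (-13)(14) = 286.5
P_3→P_4: (-13)(1.5) − (-15)(11) = 145.5
P_4→P_5: (-15)(-7) − (-15)(1.5) = 127.5
P_5→P_1: (-15)(-7) − (-10)(-7) = 35
Σ = 521
Signed area = Σ/2 = 260.5 (positive ⇒ counter-clockwise traversal).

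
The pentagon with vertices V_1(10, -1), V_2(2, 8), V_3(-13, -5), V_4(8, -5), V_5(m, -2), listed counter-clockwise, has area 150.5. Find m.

4

The doubled signed area Σ (x_i y_{i+1} − x_{i+1} y_i) is linear in m.
With m=0 it equals 285; the coefficient of m is 4 (from the two edges through V_5).
So 4·m + 285 = 2·150.5 = 301 ⇒ m = 4.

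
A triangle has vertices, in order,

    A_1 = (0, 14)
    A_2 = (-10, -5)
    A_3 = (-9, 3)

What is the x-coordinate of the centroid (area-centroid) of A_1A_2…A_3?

-19/3

Apply the surveyor's formula. First the cross-terms c_i = x_i·y_{i+1} − x_{i+1}·y_i:
  140, -75, -126  ⇒  2A = -61, A = -30.5.
Then Σ (x_i + x_{i+1})·c_i = 1159, so x̄ = 1159 / (6·(-30.5)) = -19/3.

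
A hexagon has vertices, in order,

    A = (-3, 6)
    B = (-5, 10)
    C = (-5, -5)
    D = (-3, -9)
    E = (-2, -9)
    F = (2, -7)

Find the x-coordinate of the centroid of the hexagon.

Apply the surveyor's formula. First the cross-terms c_i = x_i·y_{i+1} − x_{i+1}·y_i:
  0, 75, 30, 9, 32, -9  ⇒  2A = 137, A = 68.5.
Then Σ (x_i + x_{i+1})·c_i = -1026, so x̄ = -1026 / (6·68.5) = -342/137.

-342/137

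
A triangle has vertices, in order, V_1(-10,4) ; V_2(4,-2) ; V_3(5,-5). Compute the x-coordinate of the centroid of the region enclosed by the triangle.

-1/3

Apply the surveyor's formula. First the cross-terms c_i = x_i·y_{i+1} − x_{i+1}·y_i:
  4, -10, -30  ⇒  2A = -36, A = -18.
Then Σ (x_i + x_{i+1})·c_i = 36, so x̄ = 36 / (6·(-18)) = -1/3.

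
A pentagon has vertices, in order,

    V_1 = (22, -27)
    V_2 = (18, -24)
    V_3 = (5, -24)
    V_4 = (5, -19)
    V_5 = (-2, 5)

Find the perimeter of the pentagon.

|V_1V_2| = √((-4)² + (3)²) = √25 = 5
|V_2V_3| = √((-13)² + (0)²) = √169 = 13
|V_3V_4| = √((0)² + (5)²) = √25 = 5
|V_4V_5| = √((-7)² + (24)²) = √625 = 25
|V_5V_1| = √((24)² + (-32)²) = √1600 = 40
Perimeter = 5 + 13 + 5 + 25 + 40 = 88.

88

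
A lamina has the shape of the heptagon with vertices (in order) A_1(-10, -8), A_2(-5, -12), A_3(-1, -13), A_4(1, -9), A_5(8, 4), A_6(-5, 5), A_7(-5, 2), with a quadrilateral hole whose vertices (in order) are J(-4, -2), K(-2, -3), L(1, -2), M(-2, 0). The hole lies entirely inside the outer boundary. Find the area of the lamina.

175.5

Outer boundary:
Σ = (80) + (53) + (22) + (76) + (60) + (15) + (60) = 366
Area = |Σ|/2 = 183.
Hole:
Σ = (8) + (7) + (-4) + (4) = 15
Area = |Σ|/2 = 7.5.
Net area = 183 − 7.5 = 175.5.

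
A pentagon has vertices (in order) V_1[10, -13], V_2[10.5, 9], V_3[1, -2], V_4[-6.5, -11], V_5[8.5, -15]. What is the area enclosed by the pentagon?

201.5

V_1→V_2: (10)(9) − (10.5)(-13) = 226.5
V_2→V_3: (10.5)(-2) − (1)(9) = -30
V_3→V_4: (1)(-11) − (-6.5)(-2) = -24
V_4→V_5: (-6.5)(-15) − (8.5)(-11) = 191
V_5→V_1: (8.5)(-13) − (10)(-15) = 39.5
Σ = 403
Area = |Σ|/2 = 201.5.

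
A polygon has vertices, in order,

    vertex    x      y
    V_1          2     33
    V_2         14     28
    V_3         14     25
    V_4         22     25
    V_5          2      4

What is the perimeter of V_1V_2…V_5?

82

|V_1V_2| = √((12)² + (-5)²) = √169 = 13
|V_2V_3| = √((0)² + (-3)²) = √9 = 3
|V_3V_4| = √((8)² + (0)²) = √64 = 8
|V_4V_5| = √((-20)² + (-21)²) = √841 = 29
|V_5V_1| = √((0)² + (29)²) = √841 = 29
Perimeter = 13 + 3 + 8 + 29 + 29 = 82.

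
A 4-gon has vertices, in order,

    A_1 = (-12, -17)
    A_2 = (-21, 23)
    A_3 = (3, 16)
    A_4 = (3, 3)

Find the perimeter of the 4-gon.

104

|A_1A_2| = √((-9)² + (40)²) = √1681 = 41
|A_2A_3| = √((24)² + (-7)²) = √625 = 25
|A_3A_4| = √((0)² + (-13)²) = √169 = 13
|A_4A_1| = √((-15)² + (-20)²) = √625 = 25
Perimeter = 41 + 25 + 13 + 25 = 104.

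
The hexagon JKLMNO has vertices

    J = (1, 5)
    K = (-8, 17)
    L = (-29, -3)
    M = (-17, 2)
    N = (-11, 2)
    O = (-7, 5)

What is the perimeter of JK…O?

|JK| = √((-9)² + (12)²) = √225 = 15
|KL| = √((-21)² + (-20)²) = √841 = 29
|LM| = √((12)² + (5)²) = √169 = 13
|MN| = √((6)² + (0)²) = √36 = 6
|NO| = √((4)² + (3)²) = √25 = 5
|OJ| = √((8)² + (0)²) = √64 = 8
Perimeter = 15 + 29 + 13 + 6 + 5 + 8 = 76.

76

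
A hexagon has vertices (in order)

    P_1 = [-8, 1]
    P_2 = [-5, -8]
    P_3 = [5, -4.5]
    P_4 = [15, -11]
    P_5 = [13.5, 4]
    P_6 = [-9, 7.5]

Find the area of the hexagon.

270.375

Apply the shoelace (surveyor's) formula: 2A = Σ (x_i·y_{i+1} − x_{i+1}·y_i), indices taken mod 6.
Σ = (69) + (62.5) + (12.5) + (208.5) + (137.25) + (51) = 540.75
Area = |Σ|/2 = 270.375.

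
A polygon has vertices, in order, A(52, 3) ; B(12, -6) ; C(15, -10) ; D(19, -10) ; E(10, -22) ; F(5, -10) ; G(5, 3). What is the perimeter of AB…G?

138

|AB| = √((-40)² + (-9)²) = √1681 = 41
|BC| = √((3)² + (-4)²) = √25 = 5
|CD| = √((4)² + (0)²) = √16 = 4
|DE| = √((-9)² + (-12)²) = √225 = 15
|EF| = √((-5)² + (12)²) = √169 = 13
|FG| = √((0)² + (13)²) = √169 = 13
|GA| = √((47)² + (0)²) = √2209 = 47
Perimeter = 41 + 5 + 4 + 15 + 13 + 13 + 47 = 138.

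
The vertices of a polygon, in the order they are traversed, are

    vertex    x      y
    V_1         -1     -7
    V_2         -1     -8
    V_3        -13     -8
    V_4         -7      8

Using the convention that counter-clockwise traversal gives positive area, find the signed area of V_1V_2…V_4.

Apply the shoelace formula: 2A = Σ (x_i·y_{i+1} − x_{i+1}·y_i), indices taken mod 4.
Cross-terms: 1, -96, -160, 57  ⇒  Σ = -198
Signed area = Σ/2 = -99 (negative ⇒ clockwise traversal).

-99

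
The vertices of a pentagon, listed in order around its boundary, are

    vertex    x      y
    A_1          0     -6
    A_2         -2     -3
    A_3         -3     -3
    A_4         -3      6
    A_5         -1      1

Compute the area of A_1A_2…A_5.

16.5

Σ = (-12) + (-3) + (-27) + (3) + (6) = -33
Area = |Σ|/2 = 16.5.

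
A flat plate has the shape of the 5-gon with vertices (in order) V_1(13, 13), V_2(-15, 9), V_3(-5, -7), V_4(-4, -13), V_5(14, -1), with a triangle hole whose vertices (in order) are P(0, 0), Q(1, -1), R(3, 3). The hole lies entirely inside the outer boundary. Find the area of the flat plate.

Outer boundary:
V_1→V_2: (13)(9) − (-15)(13) = 312
V_2→V_3: (-15)(-7) − (-5)(9) = 150
V_3→V_4: (-5)(-13) − (-4)(-7) = 37
V_4→V_5: (-4)(-1) − (14)(-13) = 186
V_5→V_1: (14)(13) − (13)(-1) = 195
Σ = 880
Area = |Σ|/2 = 440.
Hole:
Cross-terms: 0, 6, 0  ⇒  Σ = 6
Area = |Σ|/2 = 3.
Net area = 440 − 3 = 437.

437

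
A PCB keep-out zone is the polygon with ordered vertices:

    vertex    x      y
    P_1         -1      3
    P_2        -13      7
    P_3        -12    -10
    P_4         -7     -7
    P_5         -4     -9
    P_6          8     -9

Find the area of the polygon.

209

Σ = (32) + (214) + (14) + (35) + (108) + (15) = 418
Area = |Σ|/2 = 209.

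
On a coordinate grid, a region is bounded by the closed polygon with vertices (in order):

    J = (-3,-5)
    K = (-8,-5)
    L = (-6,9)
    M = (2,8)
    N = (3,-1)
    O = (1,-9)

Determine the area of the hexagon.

Apply Gauss's area formula: 2A = Σ (x_i·y_{i+1} − x_{i+1}·y_i), indices taken mod 6.
Σ = (-25) + (-102) + (-66) + (-26) + (-26) + (-32) = -277
Area = |Σ|/2 = 138.5.

138.5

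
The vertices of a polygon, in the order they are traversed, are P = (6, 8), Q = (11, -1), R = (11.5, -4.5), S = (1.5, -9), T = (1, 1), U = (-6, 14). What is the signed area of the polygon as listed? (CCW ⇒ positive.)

-165.125

Apply the surveyor's formula: 2A = Σ (x_i·y_{i+1} − x_{i+1}·y_i), indices taken mod 6.
Σ = (-94) + (-38) + (-96.75) + (10.5) + (20) + (-132) = -330.25
Signed area = Σ/2 = -165.125 (negative ⇒ clockwise traversal).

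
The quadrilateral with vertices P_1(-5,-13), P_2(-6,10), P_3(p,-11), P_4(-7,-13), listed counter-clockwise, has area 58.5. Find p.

-10

Write out the shoelace sum; only the two edges meeting at P_3 involve p:
2·Area = [((-6)·(-11) − p·10) + (p·(-13) − (-7)·(-11))] + -102
       = -23·p + -113 = 117
⇒ p = -10.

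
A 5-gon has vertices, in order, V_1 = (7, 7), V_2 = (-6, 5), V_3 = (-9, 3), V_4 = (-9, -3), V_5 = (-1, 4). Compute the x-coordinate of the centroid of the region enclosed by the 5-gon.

Apply the surveyor's formula. First the cross-terms c_i = x_i·y_{i+1} − x_{i+1}·y_i:
  77, 27, 54, -39, -35  ⇒  2A = 84, A = 42.
Then Σ (x_i + x_{i+1})·c_i = -1120, so x̄ = -1120 / (6·42) = -40/9.

-40/9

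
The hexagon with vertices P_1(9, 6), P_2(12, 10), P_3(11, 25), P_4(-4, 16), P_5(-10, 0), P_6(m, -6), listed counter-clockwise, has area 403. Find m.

Write out the shoelace sum; only the two edges meeting at P_6 involve m:
2·Area = [((-10)·(-6) − m·0) + (m·6 − 9·(-6))] + 644
       = 6·m + 758 = 806
⇒ m = 8.

8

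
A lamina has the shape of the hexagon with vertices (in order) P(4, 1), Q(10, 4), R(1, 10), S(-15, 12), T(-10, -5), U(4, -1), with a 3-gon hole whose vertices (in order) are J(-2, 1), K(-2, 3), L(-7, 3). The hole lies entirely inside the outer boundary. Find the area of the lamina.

243.5

Outer boundary:
Σ = (6) + (96) + (162) + (195) + (30) + (8) = 497
Area = |Σ|/2 = 248.5.
Hole:
Apply Gauss's area formula: 2A = Σ (x_i·y_{i+1} − x_{i+1}·y_i), indices taken mod 3.
Σ = (-4) + (15) + (-1) = 10
Area = |Σ|/2 = 5.
Net area = 248.5 − 5 = 243.5.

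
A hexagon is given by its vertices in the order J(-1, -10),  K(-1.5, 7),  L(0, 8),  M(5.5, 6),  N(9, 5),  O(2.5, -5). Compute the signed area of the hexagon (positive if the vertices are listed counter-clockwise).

Apply the shoelace formula: 2A = Σ (x_i·y_{i+1} − x_{i+1}·y_i), indices taken mod 6.
Σ = (-22) + (-12) + (-44) + (-26.5) + (-57.5) + (-30) = -192
Signed area = Σ/2 = -96 (negative ⇒ clockwise traversal).

-96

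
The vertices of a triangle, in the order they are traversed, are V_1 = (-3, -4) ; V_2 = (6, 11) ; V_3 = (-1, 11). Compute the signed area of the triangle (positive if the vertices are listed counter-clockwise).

52.5

Apply Gauss's area formula: 2A = Σ (x_i·y_{i+1} − x_{i+1}·y_i), indices taken mod 3.
V_1→V_2: (-3)(11) − (6)(-4) = -9
V_2→V_3: (6)(11) − (-1)(11) = 77
V_3→V_1: (-1)(-4) − (-3)(11) = 37
Σ = 105
Signed area = Σ/2 = 52.5 (positive ⇒ counter-clockwise traversal).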